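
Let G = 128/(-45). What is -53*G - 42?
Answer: 4894/45 ≈ 108.76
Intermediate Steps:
G = -128/45 (G = 128*(-1/45) = -128/45 ≈ -2.8444)
-53*G - 42 = -53*(-128/45) - 42 = 6784/45 - 42 = 4894/45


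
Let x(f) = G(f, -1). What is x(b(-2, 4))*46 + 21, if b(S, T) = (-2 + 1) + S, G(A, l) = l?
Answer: -25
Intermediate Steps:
b(S, T) = -1 + S
x(f) = -1
x(b(-2, 4))*46 + 21 = -1*46 + 21 = -46 + 21 = -25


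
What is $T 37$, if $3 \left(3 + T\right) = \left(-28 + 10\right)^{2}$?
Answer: $3885$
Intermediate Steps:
$T = 105$ ($T = -3 + \frac{\left(-28 + 10\right)^{2}}{3} = -3 + \frac{\left(-18\right)^{2}}{3} = -3 + \frac{1}{3} \cdot 324 = -3 + 108 = 105$)
$T 37 = 105 \cdot 37 = 3885$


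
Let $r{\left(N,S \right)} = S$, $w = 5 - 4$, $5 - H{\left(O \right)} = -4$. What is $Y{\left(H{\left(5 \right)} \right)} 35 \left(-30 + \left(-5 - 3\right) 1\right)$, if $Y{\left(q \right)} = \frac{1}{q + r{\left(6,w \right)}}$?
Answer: $-133$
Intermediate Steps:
$H{\left(O \right)} = 9$ ($H{\left(O \right)} = 5 - -4 = 5 + 4 = 9$)
$w = 1$ ($w = 5 - 4 = 1$)
$Y{\left(q \right)} = \frac{1}{1 + q}$ ($Y{\left(q \right)} = \frac{1}{q + 1} = \frac{1}{1 + q}$)
$Y{\left(H{\left(5 \right)} \right)} 35 \left(-30 + \left(-5 - 3\right) 1\right) = \frac{35 \left(-30 + \left(-5 - 3\right) 1\right)}{1 + 9} = \frac{35 \left(-30 - 8\right)}{10} = \frac{35 \left(-38\right)}{10} = \frac{1}{10} \left(-1330\right) = -133$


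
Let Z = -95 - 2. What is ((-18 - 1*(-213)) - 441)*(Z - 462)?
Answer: 137514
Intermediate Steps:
Z = -97
((-18 - 1*(-213)) - 441)*(Z - 462) = ((-18 - 1*(-213)) - 441)*(-97 - 462) = ((-18 + 213) - 441)*(-559) = (195 - 441)*(-559) = -246*(-559) = 137514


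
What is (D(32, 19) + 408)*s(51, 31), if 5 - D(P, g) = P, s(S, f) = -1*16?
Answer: -6096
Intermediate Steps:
s(S, f) = -16
D(P, g) = 5 - P
(D(32, 19) + 408)*s(51, 31) = ((5 - 1*32) + 408)*(-16) = ((5 - 32) + 408)*(-16) = (-27 + 408)*(-16) = 381*(-16) = -6096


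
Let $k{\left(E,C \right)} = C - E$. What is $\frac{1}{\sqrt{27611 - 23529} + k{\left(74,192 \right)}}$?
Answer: $\frac{59}{4921} - \frac{\sqrt{4082}}{9842} \approx 0.0054978$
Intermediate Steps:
$\frac{1}{\sqrt{27611 - 23529} + k{\left(74,192 \right)}} = \frac{1}{\sqrt{27611 - 23529} + \left(192 - 74\right)} = \frac{1}{\sqrt{4082} + \left(192 - 74\right)} = \frac{1}{\sqrt{4082} + 118} = \frac{1}{118 + \sqrt{4082}}$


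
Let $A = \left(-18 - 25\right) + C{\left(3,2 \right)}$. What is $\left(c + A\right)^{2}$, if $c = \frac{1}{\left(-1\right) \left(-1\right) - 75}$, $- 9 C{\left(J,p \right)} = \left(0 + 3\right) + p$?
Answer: $\frac{841986289}{443556} \approx 1898.3$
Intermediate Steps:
$C{\left(J,p \right)} = - \frac{1}{3} - \frac{p}{9}$ ($C{\left(J,p \right)} = - \frac{\left(0 + 3\right) + p}{9} = - \frac{3 + p}{9} = - \frac{1}{3} - \frac{p}{9}$)
$c = - \frac{1}{74}$ ($c = \frac{1}{1 - 75} = \frac{1}{-74} = - \frac{1}{74} \approx -0.013514$)
$A = - \frac{392}{9}$ ($A = \left(-18 - 25\right) - \frac{5}{9} = -43 - \frac{5}{9} = - \frac{392}{9} \approx -43.556$)
$\left(c + A\right)^{2} = \left(- \frac{1}{74} - \frac{392}{9}\right)^{2} = \left(- \frac{29017}{666}\right)^{2} = \frac{841986289}{443556}$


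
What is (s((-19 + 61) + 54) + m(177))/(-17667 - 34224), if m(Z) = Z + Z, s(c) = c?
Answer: -150/17297 ≈ -0.0086720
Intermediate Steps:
m(Z) = 2*Z
(s((-19 + 61) + 54) + m(177))/(-17667 - 34224) = (((-19 + 61) + 54) + 2*177)/(-17667 - 34224) = ((42 + 54) + 354)/(-51891) = (96 + 354)*(-1/51891) = 450*(-1/51891) = -150/17297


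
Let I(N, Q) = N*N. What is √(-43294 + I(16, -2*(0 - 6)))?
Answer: 3*I*√4782 ≈ 207.46*I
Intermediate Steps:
I(N, Q) = N²
√(-43294 + I(16, -2*(0 - 6))) = √(-43294 + 16²) = √(-43294 + 256) = √(-43038) = 3*I*√4782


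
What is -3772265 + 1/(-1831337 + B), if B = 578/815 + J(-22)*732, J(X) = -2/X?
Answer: -61930531676448720/16417333267 ≈ -3.7723e+6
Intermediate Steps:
B = 602938/8965 (B = 578/815 - 2/(-22)*732 = 578*(1/815) - 2*(-1/22)*732 = 578/815 + (1/11)*732 = 578/815 + 732/11 = 602938/8965 ≈ 67.255)
-3772265 + 1/(-1831337 + B) = -3772265 + 1/(-1831337 + 602938/8965) = -3772265 + 1/(-16417333267/8965) = -3772265 - 8965/16417333267 = -61930531676448720/16417333267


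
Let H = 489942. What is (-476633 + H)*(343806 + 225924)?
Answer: 7582536570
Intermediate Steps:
(-476633 + H)*(343806 + 225924) = (-476633 + 489942)*(343806 + 225924) = 13309*569730 = 7582536570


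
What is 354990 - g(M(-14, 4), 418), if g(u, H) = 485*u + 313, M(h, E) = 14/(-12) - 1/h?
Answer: 7459372/21 ≈ 3.5521e+5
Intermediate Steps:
M(h, E) = -7/6 - 1/h (M(h, E) = 14*(-1/12) - 1/h = -7/6 - 1/h)
g(u, H) = 313 + 485*u
354990 - g(M(-14, 4), 418) = 354990 - (313 + 485*(-7/6 - 1/(-14))) = 354990 - (313 + 485*(-7/6 - 1*(-1/14))) = 354990 - (313 + 485*(-7/6 + 1/14)) = 354990 - (313 + 485*(-23/21)) = 354990 - (313 - 11155/21) = 354990 - 1*(-4582/21) = 354990 + 4582/21 = 7459372/21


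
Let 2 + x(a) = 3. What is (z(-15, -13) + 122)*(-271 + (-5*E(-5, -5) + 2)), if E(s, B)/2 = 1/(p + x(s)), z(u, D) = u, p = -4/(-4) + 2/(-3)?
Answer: -59171/2 ≈ -29586.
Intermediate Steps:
x(a) = 1 (x(a) = -2 + 3 = 1)
p = 1/3 (p = -4*(-1/4) + 2*(-1/3) = 1 - 2/3 = 1/3 ≈ 0.33333)
E(s, B) = 3/2 (E(s, B) = 2/(1/3 + 1) = 2/(4/3) = 2*(3/4) = 3/2)
(z(-15, -13) + 122)*(-271 + (-5*E(-5, -5) + 2)) = (-15 + 122)*(-271 + (-5*3/2 + 2)) = 107*(-271 + (-15/2 + 2)) = 107*(-271 - 11/2) = 107*(-553/2) = -59171/2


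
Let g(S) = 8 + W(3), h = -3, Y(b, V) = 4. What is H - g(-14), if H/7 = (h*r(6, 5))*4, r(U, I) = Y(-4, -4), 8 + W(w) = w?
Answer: -339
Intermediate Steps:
W(w) = -8 + w
r(U, I) = 4
g(S) = 3 (g(S) = 8 + (-8 + 3) = 8 - 5 = 3)
H = -336 (H = 7*(-3*4*4) = 7*(-12*4) = 7*(-48) = -336)
H - g(-14) = -336 - 1*3 = -336 - 3 = -339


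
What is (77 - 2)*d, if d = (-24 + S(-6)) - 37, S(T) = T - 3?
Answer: -5250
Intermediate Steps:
S(T) = -3 + T
d = -70 (d = (-24 + (-3 - 6)) - 37 = (-24 - 9) - 37 = -33 - 37 = -70)
(77 - 2)*d = (77 - 2)*(-70) = 75*(-70) = -5250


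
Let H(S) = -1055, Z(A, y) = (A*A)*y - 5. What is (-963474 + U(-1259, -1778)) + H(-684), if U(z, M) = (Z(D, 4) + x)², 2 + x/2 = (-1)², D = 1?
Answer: -964520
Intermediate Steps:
Z(A, y) = -5 + y*A² (Z(A, y) = A²*y - 5 = y*A² - 5 = -5 + y*A²)
x = -2 (x = -4 + 2*(-1)² = -4 + 2*1 = -4 + 2 = -2)
U(z, M) = 9 (U(z, M) = ((-5 + 4*1²) - 2)² = ((-5 + 4*1) - 2)² = ((-5 + 4) - 2)² = (-1 - 2)² = (-3)² = 9)
(-963474 + U(-1259, -1778)) + H(-684) = (-963474 + 9) - 1055 = -963465 - 1055 = -964520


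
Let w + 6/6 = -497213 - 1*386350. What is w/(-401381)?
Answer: 883564/401381 ≈ 2.2013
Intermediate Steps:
w = -883564 (w = -1 + (-497213 - 1*386350) = -1 + (-497213 - 386350) = -1 - 883563 = -883564)
w/(-401381) = -883564/(-401381) = -883564*(-1/401381) = 883564/401381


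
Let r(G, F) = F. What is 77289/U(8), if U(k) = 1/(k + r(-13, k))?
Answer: 1236624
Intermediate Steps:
U(k) = 1/(2*k) (U(k) = 1/(k + k) = 1/(2*k))
77289/U(8) = 77289/(((1/2)/8)) = 77289/(((1/2)*(1/8))) = 77289/(1/16) = 77289*16 = 1236624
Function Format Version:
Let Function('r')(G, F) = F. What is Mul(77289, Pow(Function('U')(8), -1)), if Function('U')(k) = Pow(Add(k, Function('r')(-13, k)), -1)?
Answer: 1236624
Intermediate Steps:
Function('U')(k) = Mul(Rational(1, 2), Pow(k, -1)) (Function('U')(k) = Pow(Add(k, k), -1) = Pow(Mul(2, k), -1) = Mul(Rational(1, 2), Pow(k, -1)))
Mul(77289, Pow(Function('U')(8), -1)) = Mul(77289, Pow(Mul(Rational(1, 2), Pow(8, -1)), -1)) = Mul(77289, Pow(Mul(Rational(1, 2), Rational(1, 8)), -1)) = Mul(77289, Pow(Rational(1, 16), -1)) = Mul(77289, 16) = 1236624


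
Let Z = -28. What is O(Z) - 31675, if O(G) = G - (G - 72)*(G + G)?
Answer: -37303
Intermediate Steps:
O(G) = G - 2*G*(-72 + G) (O(G) = G - (-72 + G)*2*G = G - 2*G*(-72 + G))
O(Z) - 31675 = -28*(145 - 2*(-28)) - 31675 = -28*(145 + 56) - 31675 = -28*201 - 31675 = -5628 - 31675 = -37303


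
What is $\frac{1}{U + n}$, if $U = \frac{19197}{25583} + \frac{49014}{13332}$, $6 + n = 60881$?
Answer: $\frac{56845426}{3460716951011} \approx 1.6426 \cdot 10^{-5}$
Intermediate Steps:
$n = 60875$ ($n = -6 + 60881 = 60875$)
$U = \frac{251643261}{56845426}$ ($U = 19197 \cdot \frac{1}{25583} + 49014 \cdot \frac{1}{13332} = \frac{19197}{25583} + \frac{8169}{2222} = \frac{251643261}{56845426} \approx 4.4268$)
$\frac{1}{U + n} = \frac{1}{\frac{251643261}{56845426} + 60875} = \frac{1}{\frac{3460716951011}{56845426}} = \frac{56845426}{3460716951011}$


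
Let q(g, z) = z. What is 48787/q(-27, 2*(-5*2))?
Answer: -48787/20 ≈ -2439.4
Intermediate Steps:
48787/q(-27, 2*(-5*2)) = 48787/((2*(-5*2))) = 48787/((2*(-10))) = 48787/(-20) = 48787*(-1/20) = -48787/20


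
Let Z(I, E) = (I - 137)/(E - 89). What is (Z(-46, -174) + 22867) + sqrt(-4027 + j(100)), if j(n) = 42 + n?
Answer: 6014204/263 + I*sqrt(3885) ≈ 22868.0 + 62.33*I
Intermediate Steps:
Z(I, E) = (-137 + I)/(-89 + E)
(Z(-46, -174) + 22867) + sqrt(-4027 + j(100)) = ((-137 - 46)/(-89 - 174) + 22867) + sqrt(-4027 + (42 + 100)) = (-183/(-263) + 22867) + sqrt(-4027 + 142) = (-1/263*(-183) + 22867) + sqrt(-3885) = (183/263 + 22867) + I*sqrt(3885) = 6014204/263 + I*sqrt(3885)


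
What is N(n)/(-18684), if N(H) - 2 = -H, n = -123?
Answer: -125/18684 ≈ -0.0066902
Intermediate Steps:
N(H) = 2 - H
N(n)/(-18684) = (2 - 1*(-123))/(-18684) = (2 + 123)*(-1/18684) = 125*(-1/18684) = -125/18684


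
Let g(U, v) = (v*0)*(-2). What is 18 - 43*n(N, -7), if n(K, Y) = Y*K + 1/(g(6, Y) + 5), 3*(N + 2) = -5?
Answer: -16414/15 ≈ -1094.3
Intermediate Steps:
g(U, v) = 0 (g(U, v) = 0*(-2) = 0)
N = -11/3 (N = -2 + (1/3)*(-5) = -2 - 5/3 = -11/3 ≈ -3.6667)
n(K, Y) = 1/5 + K*Y (n(K, Y) = Y*K + 1/(0 + 5) = K*Y + 1/5 = 1/5 + K*Y)
18 - 43*n(N, -7) = 18 - 43*(1/5 - 11/3*(-7)) = 18 - 43*(1/5 + 77/3) = 18 - 43*388/15 = 18 - 16684/15 = -16414/15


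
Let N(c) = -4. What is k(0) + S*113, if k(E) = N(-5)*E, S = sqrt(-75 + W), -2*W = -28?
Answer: 113*I*sqrt(61) ≈ 882.56*I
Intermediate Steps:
W = 14 (W = -1/2*(-28) = 14)
S = I*sqrt(61) (S = sqrt(-75 + 14) = sqrt(-61) = I*sqrt(61) ≈ 7.8102*I)
k(E) = -4*E
k(0) + S*113 = -4*0 + (I*sqrt(61))*113 = 0 + 113*I*sqrt(61) = 113*I*sqrt(61)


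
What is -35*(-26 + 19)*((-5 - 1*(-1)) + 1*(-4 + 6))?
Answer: -490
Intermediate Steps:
-35*(-26 + 19)*((-5 - 1*(-1)) + 1*(-4 + 6)) = -(-245)*((-5 + 1) + 1*2) = -(-245)*(-4 + 2) = -(-245)*(-2) = -35*14 = -490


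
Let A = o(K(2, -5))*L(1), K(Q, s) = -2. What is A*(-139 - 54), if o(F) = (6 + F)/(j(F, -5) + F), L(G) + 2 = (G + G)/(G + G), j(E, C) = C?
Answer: -772/7 ≈ -110.29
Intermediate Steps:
L(G) = -1 (L(G) = -2 + (G + G)/(G + G) = -2 + (2*G)/((2*G)) = -2 + (2*G)*(1/(2*G)) = -2 + 1 = -1)
o(F) = (6 + F)/(-5 + F)
A = 4/7 (A = ((6 - 2)/(-5 - 2))*(-1) = (4/(-7))*(-1) = -⅐*4*(-1) = -4/7*(-1) = 4/7 ≈ 0.57143)
A*(-139 - 54) = 4*(-139 - 54)/7 = (4/7)*(-193) = -772/7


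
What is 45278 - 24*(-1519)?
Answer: 81734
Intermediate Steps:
45278 - 24*(-1519) = 45278 + 36456 = 81734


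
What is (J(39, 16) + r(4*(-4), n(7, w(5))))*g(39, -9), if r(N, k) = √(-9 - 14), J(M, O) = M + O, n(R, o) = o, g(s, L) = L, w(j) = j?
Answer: -495 - 9*I*√23 ≈ -495.0 - 43.162*I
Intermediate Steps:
r(N, k) = I*√23 (r(N, k) = √(-23) = I*√23)
(J(39, 16) + r(4*(-4), n(7, w(5))))*g(39, -9) = ((39 + 16) + I*√23)*(-9) = (55 + I*√23)*(-9) = -495 - 9*I*√23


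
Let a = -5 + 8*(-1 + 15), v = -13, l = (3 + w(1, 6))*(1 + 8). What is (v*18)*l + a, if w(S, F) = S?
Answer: -8317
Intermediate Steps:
l = 36 (l = (3 + 1)*(1 + 8) = 4*9 = 36)
a = 107 (a = -5 + 8*14 = -5 + 112 = 107)
(v*18)*l + a = -13*18*36 + 107 = -234*36 + 107 = -8424 + 107 = -8317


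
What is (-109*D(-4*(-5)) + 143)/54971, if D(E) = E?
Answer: -291/7853 ≈ -0.037056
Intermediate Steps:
(-109*D(-4*(-5)) + 143)/54971 = (-(-436)*(-5) + 143)/54971 = (-109*20 + 143)*(1/54971) = (-2180 + 143)*(1/54971) = -2037*1/54971 = -291/7853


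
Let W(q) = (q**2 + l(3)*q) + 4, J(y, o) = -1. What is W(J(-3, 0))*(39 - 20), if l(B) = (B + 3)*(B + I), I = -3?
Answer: 95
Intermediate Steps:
l(B) = (-3 + B)*(3 + B) (l(B) = (B + 3)*(B - 3) = (3 + B)*(-3 + B) = (-3 + B)*(3 + B))
W(q) = 4 + q**2 (W(q) = (q**2 + (-9 + 3**2)*q) + 4 = (q**2 + (-9 + 9)*q) + 4 = (q**2 + 0*q) + 4 = (q**2 + 0) + 4 = q**2 + 4 = 4 + q**2)
W(J(-3, 0))*(39 - 20) = (4 + (-1)**2)*(39 - 20) = (4 + 1)*19 = 5*19 = 95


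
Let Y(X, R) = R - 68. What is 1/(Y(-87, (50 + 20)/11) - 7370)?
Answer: -11/81748 ≈ -0.00013456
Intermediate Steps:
Y(X, R) = -68 + R
1/(Y(-87, (50 + 20)/11) - 7370) = 1/((-68 + (50 + 20)/11) - 7370) = 1/((-68 + 70*(1/11)) - 7370) = 1/((-68 + 70/11) - 7370) = 1/(-678/11 - 7370) = 1/(-81748/11) = -11/81748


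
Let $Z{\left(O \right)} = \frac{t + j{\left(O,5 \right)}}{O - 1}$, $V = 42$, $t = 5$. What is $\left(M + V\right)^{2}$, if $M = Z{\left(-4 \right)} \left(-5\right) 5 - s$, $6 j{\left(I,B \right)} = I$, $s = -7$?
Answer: $\frac{44944}{9} \approx 4993.8$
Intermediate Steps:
$j{\left(I,B \right)} = \frac{I}{6}$
$Z{\left(O \right)} = \frac{5 + \frac{O}{6}}{-1 + O}$ ($Z{\left(O \right)} = \frac{5 + \frac{O}{6}}{O - 1} = \frac{5 + \frac{O}{6}}{-1 + O}$)
$M = \frac{86}{3}$ ($M = \frac{30 - 4}{6 \left(-1 - 4\right)} \left(-5\right) 5 - -7 = \frac{1}{6} \frac{1}{-5} \cdot 26 \left(-5\right) 5 + 7 = \frac{1}{6} \left(- \frac{1}{5}\right) 26 \left(-5\right) 5 + 7 = \left(- \frac{13}{15}\right) \left(-5\right) 5 + 7 = \frac{13}{3} \cdot 5 + 7 = \frac{65}{3} + 7 = \frac{86}{3} \approx 28.667$)
$\left(M + V\right)^{2} = \left(\frac{86}{3} + 42\right)^{2} = \left(\frac{212}{3}\right)^{2} = \frac{44944}{9}$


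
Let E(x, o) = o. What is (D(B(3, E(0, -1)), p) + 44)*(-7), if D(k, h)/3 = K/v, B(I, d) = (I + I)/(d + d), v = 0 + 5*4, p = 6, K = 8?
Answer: -1582/5 ≈ -316.40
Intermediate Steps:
v = 20 (v = 0 + 20 = 20)
B(I, d) = I/d (B(I, d) = (2*I)/((2*d)) = (2*I)*(1/(2*d)) = I/d)
D(k, h) = 6/5 (D(k, h) = 3*(8/20) = 3*(8*(1/20)) = 3*(⅖) = 6/5)
(D(B(3, E(0, -1)), p) + 44)*(-7) = (6/5 + 44)*(-7) = (226/5)*(-7) = -1582/5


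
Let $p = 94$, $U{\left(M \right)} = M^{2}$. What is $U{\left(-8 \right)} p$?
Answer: $6016$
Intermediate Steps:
$U{\left(-8 \right)} p = \left(-8\right)^{2} \cdot 94 = 64 \cdot 94 = 6016$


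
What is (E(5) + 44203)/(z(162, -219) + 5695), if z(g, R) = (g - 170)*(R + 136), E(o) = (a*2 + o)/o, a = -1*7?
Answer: 221006/31795 ≈ 6.9510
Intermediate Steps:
a = -7
E(o) = (-14 + o)/o (E(o) = (-7*2 + o)/o = (-14 + o)/o)
z(g, R) = (-170 + g)*(136 + R)
(E(5) + 44203)/(z(162, -219) + 5695) = ((-14 + 5)/5 + 44203)/((-23120 - 170*(-219) + 136*162 - 219*162) + 5695) = ((⅕)*(-9) + 44203)/((-23120 + 37230 + 22032 - 35478) + 5695) = (-9/5 + 44203)/(664 + 5695) = (221006/5)/6359 = (221006/5)*(1/6359) = 221006/31795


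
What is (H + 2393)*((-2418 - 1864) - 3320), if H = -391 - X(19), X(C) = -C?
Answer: -15363642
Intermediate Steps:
H = -372 (H = -391 - (-1)*19 = -391 - 1*(-19) = -391 + 19 = -372)
(H + 2393)*((-2418 - 1864) - 3320) = (-372 + 2393)*((-2418 - 1864) - 3320) = 2021*(-4282 - 3320) = 2021*(-7602) = -15363642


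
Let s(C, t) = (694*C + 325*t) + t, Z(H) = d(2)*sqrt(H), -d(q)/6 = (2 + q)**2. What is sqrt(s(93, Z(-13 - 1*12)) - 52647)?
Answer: sqrt(11895 - 156480*I) ≈ 290.54 - 269.29*I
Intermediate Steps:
d(q) = -6*(2 + q)**2
Z(H) = -96*sqrt(H) (Z(H) = (-6*(2 + 2)**2)*sqrt(H) = (-6*4**2)*sqrt(H) = (-6*16)*sqrt(H) = -96*sqrt(H))
s(C, t) = 326*t + 694*C (s(C, t) = (325*t + 694*C) + t = 326*t + 694*C)
sqrt(s(93, Z(-13 - 1*12)) - 52647) = sqrt((326*(-96*sqrt(-13 - 1*12)) + 694*93) - 52647) = sqrt((326*(-96*sqrt(-13 - 12)) + 64542) - 52647) = sqrt((326*(-480*I) + 64542) - 52647) = sqrt((-156480*I + 64542) - 52647) = sqrt((64542 - 156480*I) - 52647) = sqrt(11895 - 156480*I)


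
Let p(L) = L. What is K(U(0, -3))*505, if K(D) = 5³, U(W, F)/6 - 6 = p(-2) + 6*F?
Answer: 63125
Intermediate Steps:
U(W, F) = 24 + 36*F (U(W, F) = 36 + 6*(-2 + 6*F) = 36 + (-12 + 36*F) = 24 + 36*F)
K(D) = 125
K(U(0, -3))*505 = 125*505 = 63125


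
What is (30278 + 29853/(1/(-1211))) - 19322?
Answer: -36141027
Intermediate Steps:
(30278 + 29853/(1/(-1211))) - 19322 = (30278 + 29853/(-1/1211)) - 19322 = (30278 + 29853*(-1211)) - 19322 = (30278 - 36151983) - 19322 = -36121705 - 19322 = -36141027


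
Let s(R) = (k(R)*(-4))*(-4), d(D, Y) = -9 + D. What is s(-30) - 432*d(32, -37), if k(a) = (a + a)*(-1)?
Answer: -8976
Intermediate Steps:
k(a) = -2*a (k(a) = (2*a)*(-1) = -2*a)
s(R) = -32*R (s(R) = (-2*R*(-4))*(-4) = (8*R)*(-4) = -32*R)
s(-30) - 432*d(32, -37) = -32*(-30) - 432*(-9 + 32) = 960 - 432*23 = 960 - 9936 = -8976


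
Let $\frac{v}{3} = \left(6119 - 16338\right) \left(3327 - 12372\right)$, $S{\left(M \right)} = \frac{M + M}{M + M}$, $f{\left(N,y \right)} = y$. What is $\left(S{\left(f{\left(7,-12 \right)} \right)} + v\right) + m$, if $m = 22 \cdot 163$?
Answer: $277296152$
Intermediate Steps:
$S{\left(M \right)} = 1$ ($S{\left(M \right)} = \frac{2 M}{2 M} = 2 M \frac{1}{2 M} = 1$)
$v = 277292565$ ($v = 3 \left(6119 - 16338\right) \left(3327 - 12372\right) = 3 \left(\left(-10219\right) \left(-9045\right)\right) = 3 \cdot 92430855 = 277292565$)
$m = 3586$
$\left(S{\left(f{\left(7,-12 \right)} \right)} + v\right) + m = \left(1 + 277292565\right) + 3586 = 277292566 + 3586 = 277296152$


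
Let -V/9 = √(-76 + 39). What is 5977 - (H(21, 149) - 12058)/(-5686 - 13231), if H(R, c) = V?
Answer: 113054851/18917 - 9*I*√37/18917 ≈ 5976.4 - 0.002894*I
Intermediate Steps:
V = -9*I*√37 (V = -9*√(-76 + 39) = -9*I*√37 ≈ -54.745*I)
H(R, c) = -9*I*√37
5977 - (H(21, 149) - 12058)/(-5686 - 13231) = 5977 - (-9*I*√37 - 12058)/(-5686 - 13231) = 5977 - (-12058 - 9*I*√37)/(-18917) = 5977 - (-12058 - 9*I*√37)*(-1)/18917 = 5977 - (12058/18917 + 9*I*√37/18917) = 5977 + (-12058/18917 - 9*I*√37/18917) = 113054851/18917 - 9*I*√37/18917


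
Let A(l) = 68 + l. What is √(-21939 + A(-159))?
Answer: I*√22030 ≈ 148.43*I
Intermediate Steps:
√(-21939 + A(-159)) = √(-21939 + (68 - 159)) = √(-21939 - 91) = √(-22030) = I*√22030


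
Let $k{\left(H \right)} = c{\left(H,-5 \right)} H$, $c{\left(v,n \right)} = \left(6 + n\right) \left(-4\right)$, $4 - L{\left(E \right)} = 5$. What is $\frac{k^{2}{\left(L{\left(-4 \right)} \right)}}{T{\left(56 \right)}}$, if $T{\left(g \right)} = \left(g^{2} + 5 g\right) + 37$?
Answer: $\frac{16}{3453} \approx 0.0046337$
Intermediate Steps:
$L{\left(E \right)} = -1$ ($L{\left(E \right)} = 4 - 5 = -1$)
$c{\left(v,n \right)} = -24 - 4 n$
$T{\left(g \right)} = 37 + g^{2} + 5 g$
$k{\left(H \right)} = - 4 H$ ($k{\left(H \right)} = \left(-24 - -20\right) H = \left(-24 + 20\right) H = - 4 H$)
$\frac{k^{2}{\left(L{\left(-4 \right)} \right)}}{T{\left(56 \right)}} = \frac{\left(\left(-4\right) \left(-1\right)\right)^{2}}{37 + 56^{2} + 5 \cdot 56} = \frac{4^{2}}{37 + 3136 + 280} = \frac{16}{3453}$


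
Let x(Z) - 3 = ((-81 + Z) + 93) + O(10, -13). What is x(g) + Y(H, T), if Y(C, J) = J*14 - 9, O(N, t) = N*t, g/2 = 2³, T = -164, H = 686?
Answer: -2404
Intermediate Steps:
g = 16 (g = 2*2³ = 2*8 = 16)
Y(C, J) = -9 + 14*J (Y(C, J) = 14*J - 9 = -9 + 14*J)
x(Z) = -115 + Z (x(Z) = 3 + (((-81 + Z) + 93) + 10*(-13)) = 3 + ((12 + Z) - 130) = 3 + (-118 + Z) = -115 + Z)
x(g) + Y(H, T) = (-115 + 16) + (-9 + 14*(-164)) = -99 + (-9 - 2296) = -99 - 2305 = -2404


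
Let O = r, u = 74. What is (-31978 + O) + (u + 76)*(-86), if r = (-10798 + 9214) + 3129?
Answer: -43333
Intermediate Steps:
r = 1545 (r = -1584 + 3129 = 1545)
O = 1545
(-31978 + O) + (u + 76)*(-86) = (-31978 + 1545) + (74 + 76)*(-86) = -30433 + 150*(-86) = -30433 - 12900 = -43333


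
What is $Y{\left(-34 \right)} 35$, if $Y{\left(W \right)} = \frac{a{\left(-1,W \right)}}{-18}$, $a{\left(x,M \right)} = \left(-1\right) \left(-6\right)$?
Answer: $- \frac{35}{3} \approx -11.667$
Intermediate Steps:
$a{\left(x,M \right)} = 6$
$Y{\left(W \right)} = - \frac{1}{3}$ ($Y{\left(W \right)} = \frac{6}{-18} = 6 \left(- \frac{1}{18}\right) = - \frac{1}{3}$)
$Y{\left(-34 \right)} 35 = \left(- \frac{1}{3}\right) 35 = - \frac{35}{3}$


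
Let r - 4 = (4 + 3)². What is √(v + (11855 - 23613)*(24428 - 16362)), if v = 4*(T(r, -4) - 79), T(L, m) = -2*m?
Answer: 2*I*√23710078 ≈ 9738.6*I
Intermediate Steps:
r = 53 (r = 4 + (4 + 3)² = 4 + 7² = 4 + 49 = 53)
v = -284 (v = 4*(-2*(-4) - 79) = 4*(8 - 79) = 4*(-71) = -284)
√(v + (11855 - 23613)*(24428 - 16362)) = √(-284 + (11855 - 23613)*(24428 - 16362)) = √(-284 - 11758*8066) = √(-284 - 94840028) = √(-94840312) = 2*I*√23710078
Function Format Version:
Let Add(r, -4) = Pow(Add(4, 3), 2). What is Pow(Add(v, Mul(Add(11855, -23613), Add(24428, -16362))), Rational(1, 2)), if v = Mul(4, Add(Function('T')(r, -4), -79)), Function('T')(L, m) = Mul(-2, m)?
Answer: Mul(2, I, Pow(23710078, Rational(1, 2))) ≈ Mul(9738.6, I)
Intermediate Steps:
r = 53 (r = Add(4, Pow(Add(4, 3), 2)) = Add(4, Pow(7, 2)) = Add(4, 49) = 53)
v = -284 (v = Mul(4, Add(Mul(-2, -4), -79)) = Mul(4, Add(8, -79)) = Mul(4, -71) = -284)
Pow(Add(v, Mul(Add(11855, -23613), Add(24428, -16362))), Rational(1, 2)) = Pow(Add(-284, Mul(Add(11855, -23613), Add(24428, -16362))), Rational(1, 2)) = Pow(Add(-284, Mul(-11758, 8066)), Rational(1, 2)) = Pow(Add(-284, -94840028), Rational(1, 2)) = Pow(-94840312, Rational(1, 2)) = Mul(2, I, Pow(23710078, Rational(1, 2)))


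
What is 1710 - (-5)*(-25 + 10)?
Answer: 1635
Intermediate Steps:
1710 - (-5)*(-25 + 10) = 1710 - (-5)*(-15) = 1710 - 1*75 = 1710 - 75 = 1635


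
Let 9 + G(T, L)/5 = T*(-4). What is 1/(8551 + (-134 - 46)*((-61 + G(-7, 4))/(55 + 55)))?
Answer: 11/93449 ≈ 0.00011771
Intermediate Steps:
G(T, L) = -45 - 20*T (G(T, L) = -45 + 5*(T*(-4)) = -45 + 5*(-4*T) = -45 - 20*T)
1/(8551 + (-134 - 46)*((-61 + G(-7, 4))/(55 + 55))) = 1/(8551 + (-134 - 46)*((-61 + (-45 - 20*(-7)))/(55 + 55))) = 1/(8551 - 180*(-61 + (-45 + 140))/110) = 1/(8551 - 180*(-61 + 95)/110) = 1/(8551 - 6120/110) = 1/(8551 - 180*17/55) = 1/(8551 - 612/11) = 1/(93449/11) = 11/93449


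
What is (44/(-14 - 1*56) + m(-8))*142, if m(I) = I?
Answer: -42884/35 ≈ -1225.3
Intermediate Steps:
(44/(-14 - 1*56) + m(-8))*142 = (44/(-14 - 1*56) - 8)*142 = (44/(-14 - 56) - 8)*142 = (44/(-70) - 8)*142 = (44*(-1/70) - 8)*142 = (-22/35 - 8)*142 = -302/35*142 = -42884/35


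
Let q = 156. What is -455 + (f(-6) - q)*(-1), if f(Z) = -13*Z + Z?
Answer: -371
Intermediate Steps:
f(Z) = -12*Z
-455 + (f(-6) - q)*(-1) = -455 + (-12*(-6) - 1*156)*(-1) = -455 + (72 - 156)*(-1) = -455 - 84*(-1) = -455 + 84 = -371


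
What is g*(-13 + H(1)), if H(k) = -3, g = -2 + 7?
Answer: -80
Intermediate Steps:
g = 5
g*(-13 + H(1)) = 5*(-13 - 3) = 5*(-16) = -80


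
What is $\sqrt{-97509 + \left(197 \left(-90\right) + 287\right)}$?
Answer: $2 i \sqrt{28738} \approx 339.05 i$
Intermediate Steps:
$\sqrt{-97509 + \left(197 \left(-90\right) + 287\right)} = \sqrt{-97509 + \left(-17730 + 287\right)} = \sqrt{-97509 - 17443} = \sqrt{-114952} = 2 i \sqrt{28738}$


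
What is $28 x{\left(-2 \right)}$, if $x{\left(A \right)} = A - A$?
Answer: $0$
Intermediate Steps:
$x{\left(A \right)} = 0$
$28 x{\left(-2 \right)} = 28 \cdot 0 = 0$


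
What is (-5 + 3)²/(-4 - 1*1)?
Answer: -⅘ ≈ -0.80000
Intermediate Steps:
(-5 + 3)²/(-4 - 1*1) = (-2)²/(-4 - 1) = 4/(-5) = 4*(-⅕) = -⅘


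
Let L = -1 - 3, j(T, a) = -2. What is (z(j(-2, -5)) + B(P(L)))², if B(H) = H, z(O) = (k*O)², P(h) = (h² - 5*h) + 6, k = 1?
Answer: 2116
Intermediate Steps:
L = -4
P(h) = 6 + h² - 5*h
z(O) = O² (z(O) = (1*O)² = O²)
(z(j(-2, -5)) + B(P(L)))² = ((-2)² + (6 + (-4)² - 5*(-4)))² = (4 + (6 + 16 + 20))² = (4 + 42)² = 46² = 2116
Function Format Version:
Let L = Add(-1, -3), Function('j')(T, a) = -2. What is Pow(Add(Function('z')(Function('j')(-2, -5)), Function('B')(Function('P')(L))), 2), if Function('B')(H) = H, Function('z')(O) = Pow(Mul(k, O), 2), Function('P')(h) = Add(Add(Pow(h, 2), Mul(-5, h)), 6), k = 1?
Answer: 2116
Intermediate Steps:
L = -4
Function('P')(h) = Add(6, Pow(h, 2), Mul(-5, h))
Function('z')(O) = Pow(O, 2) (Function('z')(O) = Pow(Mul(1, O), 2) = Pow(O, 2))
Pow(Add(Function('z')(Function('j')(-2, -5)), Function('B')(Function('P')(L))), 2) = Pow(Add(Pow(-2, 2), Add(6, Pow(-4, 2), Mul(-5, -4))), 2) = Pow(Add(4, Add(6, 16, 20)), 2) = Pow(Add(4, 42), 2) = Pow(46, 2) = 2116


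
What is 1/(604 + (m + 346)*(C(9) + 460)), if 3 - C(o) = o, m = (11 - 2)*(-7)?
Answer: 1/129086 ≈ 7.7468e-6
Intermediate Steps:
m = -63 (m = 9*(-7) = -63)
C(o) = 3 - o
1/(604 + (m + 346)*(C(9) + 460)) = 1/(604 + (-63 + 346)*((3 - 1*9) + 460)) = 1/(604 + 283*((3 - 9) + 460)) = 1/(604 + 283*(-6 + 460)) = 1/(604 + 283*454) = 1/(604 + 128482) = 1/129086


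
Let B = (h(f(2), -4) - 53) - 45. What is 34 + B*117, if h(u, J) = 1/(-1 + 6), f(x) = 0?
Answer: -57043/5 ≈ -11409.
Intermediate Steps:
h(u, J) = ⅕ (h(u, J) = 1/5 = ⅕)
B = -489/5 (B = (⅕ - 53) - 45 = -264/5 - 45 = -489/5 ≈ -97.800)
34 + B*117 = 34 - 489/5*117 = 34 - 57213/5 = -57043/5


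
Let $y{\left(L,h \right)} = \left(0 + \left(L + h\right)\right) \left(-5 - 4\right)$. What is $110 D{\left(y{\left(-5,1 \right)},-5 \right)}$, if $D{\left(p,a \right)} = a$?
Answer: $-550$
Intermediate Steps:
$y{\left(L,h \right)} = - 9 L - 9 h$ ($y{\left(L,h \right)} = \left(L + h\right) \left(-9\right) = - 9 L - 9 h$)
$110 D{\left(y{\left(-5,1 \right)},-5 \right)} = 110 \left(-5\right) = -550$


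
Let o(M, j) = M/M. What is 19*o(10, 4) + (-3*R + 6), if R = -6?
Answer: 43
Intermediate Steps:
o(M, j) = 1
19*o(10, 4) + (-3*R + 6) = 19*1 + (-3*(-6) + 6) = 19 + (18 + 6) = 19 + 24 = 43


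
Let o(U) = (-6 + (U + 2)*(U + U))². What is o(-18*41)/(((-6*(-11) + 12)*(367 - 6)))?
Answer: 196685478150/4693 ≈ 4.1910e+7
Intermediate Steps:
o(U) = (-6 + 2*U*(2 + U))² (o(U) = (-6 + (2 + U)*(2*U))² = (-6 + 2*U*(2 + U))²)
o(-18*41)/(((-6*(-11) + 12)*(367 - 6))) = (4*(-3 + (-18*41)² + 2*(-18*41))²)/(((-6*(-11) + 12)*(367 - 6))) = (4*(-3 + (-738)² + 2*(-738))²)/(((66 + 12)*361)) = (4*(-3 + 544644 - 1476)²)/((78*361)) = (4*543165²)/28158 = (4*295028217225)*(1/28158) = 1180112868900*(1/28158) = 196685478150/4693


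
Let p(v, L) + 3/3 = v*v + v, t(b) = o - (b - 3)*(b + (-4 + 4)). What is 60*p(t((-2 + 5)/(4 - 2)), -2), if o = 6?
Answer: 18075/4 ≈ 4518.8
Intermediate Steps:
t(b) = 6 - b*(-3 + b) (t(b) = 6 - (b - 3)*(b + (-4 + 4)) = 6 - (-3 + b)*(b + 0) = 6 - (-3 + b)*b = 6 - b*(-3 + b))
p(v, L) = -1 + v + v² (p(v, L) = -1 + (v*v + v) = -1 + (v² + v) = -1 + (v + v²) = -1 + v + v²)
60*p(t((-2 + 5)/(4 - 2)), -2) = 60*(-1 + (6 - ((-2 + 5)/(4 - 2))² + 3*((-2 + 5)/(4 - 2))) + (6 - ((-2 + 5)/(4 - 2))² + 3*((-2 + 5)/(4 - 2)))²) = 60*(-1 + (6 - (3/2)² + 3*(3/2)) + (6 - (3/2)² + 3*(3/2))²) = 60*(-1 + (6 - 1*9/4 + 9/2) + (6 - 1*9/4 + 9/2)²) = 60*(-1 + (6 - 9/4 + 9/2) + (6 - 9/4 + 9/2)²) = 60*(-1 + 33/4 + (33/4)²) = 60*(-1 + 33/4 + 1089/16) = 60*(1205/16) = 18075/4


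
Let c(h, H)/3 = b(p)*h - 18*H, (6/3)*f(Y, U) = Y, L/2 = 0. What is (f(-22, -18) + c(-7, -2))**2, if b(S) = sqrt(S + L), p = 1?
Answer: 5776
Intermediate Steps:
L = 0 (L = 2*0 = 0)
f(Y, U) = Y/2
b(S) = sqrt(S) (b(S) = sqrt(S + 0) = sqrt(S))
c(h, H) = -54*H + 3*h (c(h, H) = 3*(sqrt(1)*h - 18*H) = 3*(1*h - 18*H) = 3*(h - 18*H) = -54*H + 3*h)
(f(-22, -18) + c(-7, -2))**2 = ((1/2)*(-22) + (-54*(-2) + 3*(-7)))**2 = (-11 + (108 - 21))**2 = (-11 + 87)**2 = 76**2 = 5776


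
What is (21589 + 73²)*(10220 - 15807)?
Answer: -150390866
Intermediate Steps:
(21589 + 73²)*(10220 - 15807) = (21589 + 5329)*(-5587) = 26918*(-5587) = -150390866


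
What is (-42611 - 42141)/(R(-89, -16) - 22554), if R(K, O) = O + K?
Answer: 84752/22659 ≈ 3.7403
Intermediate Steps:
R(K, O) = K + O
(-42611 - 42141)/(R(-89, -16) - 22554) = (-42611 - 42141)/((-89 - 16) - 22554) = -84752/(-105 - 22554) = -84752/(-22659) = -84752*(-1/22659) = 84752/22659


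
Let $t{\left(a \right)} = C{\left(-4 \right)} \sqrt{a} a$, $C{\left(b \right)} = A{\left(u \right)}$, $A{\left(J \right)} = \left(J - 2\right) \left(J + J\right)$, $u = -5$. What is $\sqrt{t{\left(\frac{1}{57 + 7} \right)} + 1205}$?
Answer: $\frac{\sqrt{308515}}{16} \approx 34.715$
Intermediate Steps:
$A{\left(J \right)} = 2 J \left(-2 + J\right)$ ($A{\left(J \right)} = \left(-2 + J\right) 2 J = 2 J \left(-2 + J\right)$)
$C{\left(b \right)} = 70$ ($C{\left(b \right)} = 2 \left(-5\right) \left(-2 - 5\right) = 2 \left(-5\right) \left(-7\right) = 70$)
$t{\left(a \right)} = 70 a^{\frac{3}{2}}$ ($t{\left(a \right)} = 70 \sqrt{a} a = 70 a^{\frac{3}{2}}$)
$\sqrt{t{\left(\frac{1}{57 + 7} \right)} + 1205} = \sqrt{70 \left(\frac{1}{57 + 7}\right)^{\frac{3}{2}} + 1205} = \sqrt{70 \left(\frac{1}{64}\right)^{\frac{3}{2}} + 1205} = \sqrt{\frac{70}{512} + 1205} = \sqrt{70 \cdot \frac{1}{512} + 1205} = \sqrt{\frac{35}{256} + 1205} = \sqrt{\frac{308515}{256}} = \frac{\sqrt{308515}}{16}$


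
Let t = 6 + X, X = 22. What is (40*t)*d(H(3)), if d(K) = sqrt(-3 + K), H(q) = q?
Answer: 0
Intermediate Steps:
t = 28 (t = 6 + 22 = 28)
(40*t)*d(H(3)) = (40*28)*sqrt(-3 + 3) = 1120*sqrt(0) = 1120*0 = 0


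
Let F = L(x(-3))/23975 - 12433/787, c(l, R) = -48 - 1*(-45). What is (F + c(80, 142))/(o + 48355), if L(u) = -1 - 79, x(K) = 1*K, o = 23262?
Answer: -70949822/270258566305 ≈ -0.00026253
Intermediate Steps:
c(l, R) = -3 (c(l, R) = -48 + 45 = -3)
x(K) = K
L(u) = -80
F = -59628827/3773665 (F = -80/23975 - 12433/787 = -80*1/23975 - 12433*1/787 = -16/4795 - 12433/787 = -59628827/3773665 ≈ -15.801)
(F + c(80, 142))/(o + 48355) = (-59628827/3773665 - 3)/(23262 + 48355) = -70949822/3773665/71617 = -70949822/3773665*1/71617 = -70949822/270258566305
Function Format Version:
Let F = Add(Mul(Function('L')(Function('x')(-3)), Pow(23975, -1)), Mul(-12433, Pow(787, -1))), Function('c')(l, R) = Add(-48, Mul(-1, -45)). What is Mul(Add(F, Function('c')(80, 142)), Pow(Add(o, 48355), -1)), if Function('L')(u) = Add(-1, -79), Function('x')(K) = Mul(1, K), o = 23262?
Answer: Rational(-70949822, 270258566305) ≈ -0.00026253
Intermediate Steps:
Function('c')(l, R) = -3 (Function('c')(l, R) = Add(-48, 45) = -3)
Function('x')(K) = K
Function('L')(u) = -80
F = Rational(-59628827, 3773665) (F = Add(Mul(-80, Pow(23975, -1)), Mul(-12433, Pow(787, -1))) = Add(Mul(-80, Rational(1, 23975)), Mul(-12433, Rational(1, 787))) = Add(Rational(-16, 4795), Rational(-12433, 787)) = Rational(-59628827, 3773665) ≈ -15.801)
Mul(Add(F, Function('c')(80, 142)), Pow(Add(o, 48355), -1)) = Mul(Add(Rational(-59628827, 3773665), -3), Pow(Add(23262, 48355), -1)) = Mul(Rational(-70949822, 3773665), Pow(71617, -1)) = Mul(Rational(-70949822, 3773665), Rational(1, 71617)) = Rational(-70949822, 270258566305)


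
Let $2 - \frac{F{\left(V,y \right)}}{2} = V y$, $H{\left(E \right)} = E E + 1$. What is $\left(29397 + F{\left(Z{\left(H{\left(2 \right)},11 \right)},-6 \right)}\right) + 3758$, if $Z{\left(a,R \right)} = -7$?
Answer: $33075$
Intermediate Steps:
$H{\left(E \right)} = 1 + E^{2}$ ($H{\left(E \right)} = E^{2} + 1 = 1 + E^{2}$)
$F{\left(V,y \right)} = 4 - 2 V y$
$\left(29397 + F{\left(Z{\left(H{\left(2 \right)},11 \right)},-6 \right)}\right) + 3758 = \left(29397 + \left(4 - \left(-14\right) \left(-6\right)\right)\right) + 3758 = \left(29397 + \left(4 - 84\right)\right) + 3758 = \left(29397 - 80\right) + 3758 = 29317 + 3758 = 33075$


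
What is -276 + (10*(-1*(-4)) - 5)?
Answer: -241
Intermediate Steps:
-276 + (10*(-1*(-4)) - 5) = -276 + (10*4 - 5) = -276 + (40 - 5) = -276 + 35 = -241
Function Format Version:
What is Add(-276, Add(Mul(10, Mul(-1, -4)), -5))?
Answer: -241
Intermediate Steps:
Add(-276, Add(Mul(10, Mul(-1, -4)), -5)) = Add(-276, Add(Mul(10, 4), -5)) = Add(-276, Add(40, -5)) = Add(-276, 35) = -241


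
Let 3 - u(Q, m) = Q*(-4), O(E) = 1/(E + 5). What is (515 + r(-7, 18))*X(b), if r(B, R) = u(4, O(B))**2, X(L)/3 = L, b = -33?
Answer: -86724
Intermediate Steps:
X(L) = 3*L
O(E) = 1/(5 + E)
u(Q, m) = 3 + 4*Q (u(Q, m) = 3 - Q*(-4) = 3 - (-4)*Q = 3 + 4*Q)
r(B, R) = 361 (r(B, R) = (3 + 4*4)**2 = (3 + 16)**2 = 19**2 = 361)
(515 + r(-7, 18))*X(b) = (515 + 361)*(3*(-33)) = 876*(-99) = -86724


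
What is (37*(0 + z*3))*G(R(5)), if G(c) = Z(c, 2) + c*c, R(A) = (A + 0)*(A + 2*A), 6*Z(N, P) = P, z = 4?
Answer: 2497648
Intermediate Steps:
Z(N, P) = P/6
R(A) = 3*A² (R(A) = A*(3*A) = 3*A²)
G(c) = ⅓ + c² (G(c) = (⅙)*2 + c*c = ⅓ + c²)
(37*(0 + z*3))*G(R(5)) = (37*(0 + 4*3))*(⅓ + (3*5²)²) = (37*(0 + 12))*(⅓ + (3*25)²) = (37*12)*(⅓ + 75²) = 444*(⅓ + 5625) = 444*(16876/3) = 2497648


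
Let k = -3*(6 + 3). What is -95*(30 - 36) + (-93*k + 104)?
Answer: 3185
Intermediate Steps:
k = -27 (k = -3*9 = -27)
-95*(30 - 36) + (-93*k + 104) = -95*(30 - 36) + (-93*(-27) + 104) = -95*(-6) + (2511 + 104) = 570 + 2615 = 3185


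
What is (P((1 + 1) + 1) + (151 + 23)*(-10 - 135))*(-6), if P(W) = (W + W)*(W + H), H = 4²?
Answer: 150696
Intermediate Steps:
H = 16
P(W) = 2*W*(16 + W) (P(W) = (W + W)*(W + 16) = (2*W)*(16 + W) = 2*W*(16 + W))
(P((1 + 1) + 1) + (151 + 23)*(-10 - 135))*(-6) = (2*((1 + 1) + 1)*(16 + ((1 + 1) + 1)) + (151 + 23)*(-10 - 135))*(-6) = (2*(2 + 1)*(16 + (2 + 1)) + 174*(-145))*(-6) = (2*3*(16 + 3) - 25230)*(-6) = (2*3*19 - 25230)*(-6) = (114 - 25230)*(-6) = -25116*(-6) = 150696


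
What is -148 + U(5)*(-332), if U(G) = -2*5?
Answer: 3172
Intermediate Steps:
U(G) = -10
-148 + U(5)*(-332) = -148 - 10*(-332) = -148 + 3320 = 3172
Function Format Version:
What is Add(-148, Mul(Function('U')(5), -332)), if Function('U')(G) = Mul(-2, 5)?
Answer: 3172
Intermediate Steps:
Function('U')(G) = -10
Add(-148, Mul(Function('U')(5), -332)) = Add(-148, Mul(-10, -332)) = Add(-148, 3320) = 3172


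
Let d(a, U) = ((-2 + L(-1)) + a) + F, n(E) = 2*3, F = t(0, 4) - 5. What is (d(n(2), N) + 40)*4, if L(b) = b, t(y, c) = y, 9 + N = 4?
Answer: 152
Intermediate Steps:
N = -5 (N = -9 + 4 = -5)
F = -5 (F = 0 - 5 = -5)
n(E) = 6
d(a, U) = -8 + a (d(a, U) = ((-2 - 1) + a) - 5 = (-3 + a) - 5 = -8 + a)
(d(n(2), N) + 40)*4 = ((-8 + 6) + 40)*4 = (-2 + 40)*4 = 38*4 = 152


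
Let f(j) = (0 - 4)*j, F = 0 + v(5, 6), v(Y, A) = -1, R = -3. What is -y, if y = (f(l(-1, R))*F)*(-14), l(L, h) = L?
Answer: -56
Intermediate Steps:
F = -1 (F = 0 - 1 = -1)
f(j) = -4*j
y = 56 (y = (-4*(-1)*(-1))*(-14) = (4*(-1))*(-14) = -4*(-14) = 56)
-y = -1*56 = -56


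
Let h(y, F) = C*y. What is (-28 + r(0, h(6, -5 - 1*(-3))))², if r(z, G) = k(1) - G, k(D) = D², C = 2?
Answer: 1521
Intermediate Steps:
h(y, F) = 2*y
r(z, G) = 1 - G (r(z, G) = 1² - G = 1 - G)
(-28 + r(0, h(6, -5 - 1*(-3))))² = (-28 + (1 - 2*6))² = (-28 + (1 - 1*12))² = (-28 + (1 - 12))² = (-28 - 11)² = (-39)² = 1521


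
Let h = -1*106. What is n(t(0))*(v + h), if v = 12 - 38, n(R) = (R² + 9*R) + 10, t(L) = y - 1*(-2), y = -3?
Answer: -264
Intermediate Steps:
h = -106
t(L) = -1 (t(L) = -3 - 1*(-2) = -3 + 2 = -1)
n(R) = 10 + R² + 9*R
v = -26
n(t(0))*(v + h) = (10 + (-1)² + 9*(-1))*(-26 - 106) = (10 + 1 - 9)*(-132) = 2*(-132) = -264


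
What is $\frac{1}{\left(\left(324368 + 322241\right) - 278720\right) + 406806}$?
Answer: $\frac{1}{774695} \approx 1.2908 \cdot 10^{-6}$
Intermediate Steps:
$\frac{1}{\left(\left(324368 + 322241\right) - 278720\right) + 406806} = \frac{1}{\left(646609 - 278720\right) + 406806} = \frac{1}{367889 + 406806} = \frac{1}{774695}$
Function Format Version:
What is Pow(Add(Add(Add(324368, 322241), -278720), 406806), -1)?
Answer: Rational(1, 774695) ≈ 1.2908e-6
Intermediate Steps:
Pow(Add(Add(Add(324368, 322241), -278720), 406806), -1) = Pow(Add(Add(646609, -278720), 406806), -1) = Pow(Add(367889, 406806), -1) = Pow(774695, -1) = Rational(1, 774695)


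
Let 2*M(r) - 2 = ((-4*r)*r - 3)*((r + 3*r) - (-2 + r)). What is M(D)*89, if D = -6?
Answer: 104753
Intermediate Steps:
M(r) = 1 + (-3 - 4*r²)*(2 + 3*r)/2 (M(r) = 1 + (((-4*r)*r - 3)*((r + 3*r) - (-2 + r)))/2 = 1 + ((-4*r² - 3)*(4*r + (2 - r)))/2 = 1 + ((-3 - 4*r²)*(2 + 3*r))/2 = 1 + (-3 - 4*r²)*(2 + 3*r)/2)
M(D)*89 = (-2 - 6*(-6)³ - 4*(-6)² - 9/2*(-6))*89 = (-2 - 6*(-216) - 4*36 + 27)*89 = (-2 + 1296 - 144 + 27)*89 = 1177*89 = 104753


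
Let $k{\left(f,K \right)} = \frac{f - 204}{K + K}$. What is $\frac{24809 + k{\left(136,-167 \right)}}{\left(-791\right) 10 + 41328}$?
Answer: $\frac{4143137}{5580806} \approx 0.74239$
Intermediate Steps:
$k{\left(f,K \right)} = \frac{-204 + f}{2 K}$
$\frac{24809 + k{\left(136,-167 \right)}}{\left(-791\right) 10 + 41328} = \frac{24809 + \frac{-204 + 136}{2 \left(-167\right)}}{\left(-791\right) 10 + 41328} = \frac{24809 + \frac{1}{2} \left(- \frac{1}{167}\right) \left(-68\right)}{-7910 + 41328} = \frac{24809 + \frac{34}{167}}{33418} = \frac{4143137}{167} \cdot \frac{1}{33418} = \frac{4143137}{5580806}$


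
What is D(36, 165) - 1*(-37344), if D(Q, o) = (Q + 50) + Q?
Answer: 37466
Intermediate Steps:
D(Q, o) = 50 + 2*Q (D(Q, o) = (50 + Q) + Q = 50 + 2*Q)
D(36, 165) - 1*(-37344) = (50 + 2*36) - 1*(-37344) = (50 + 72) + 37344 = 122 + 37344 = 37466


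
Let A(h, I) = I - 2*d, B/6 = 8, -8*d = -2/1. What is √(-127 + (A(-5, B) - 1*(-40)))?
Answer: I*√158/2 ≈ 6.2849*I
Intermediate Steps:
d = ¼ (d = -(-1)/(4*1) = -(-1)/4 = -⅛*(-2) = ¼ ≈ 0.25000)
B = 48 (B = 6*8 = 48)
A(h, I) = -½ + I (A(h, I) = I - 2*¼ = I - ½ = -½ + I)
√(-127 + (A(-5, B) - 1*(-40))) = √(-127 + ((-½ + 48) - 1*(-40))) = √(-127 + (95/2 + 40)) = √(-127 + 175/2) = √(-79/2) = I*√158/2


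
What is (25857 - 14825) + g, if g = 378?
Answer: 11410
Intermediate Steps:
(25857 - 14825) + g = (25857 - 14825) + 378 = 11032 + 378 = 11410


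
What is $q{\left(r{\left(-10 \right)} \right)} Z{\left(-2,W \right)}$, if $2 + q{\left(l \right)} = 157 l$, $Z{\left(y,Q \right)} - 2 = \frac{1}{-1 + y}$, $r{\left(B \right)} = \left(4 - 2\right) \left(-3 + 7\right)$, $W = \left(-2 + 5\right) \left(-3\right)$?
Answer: $2090$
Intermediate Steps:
$W = -9$ ($W = 3 \left(-3\right) = -9$)
$r{\left(B \right)} = 8$ ($r{\left(B \right)} = 2 \cdot 4 = 8$)
$Z{\left(y,Q \right)} = 2 + \frac{1}{-1 + y}$
$q{\left(l \right)} = -2 + 157 l$
$q{\left(r{\left(-10 \right)} \right)} Z{\left(-2,W \right)} = \left(-2 + 157 \cdot 8\right) \frac{-1 + 2 \left(-2\right)}{-1 - 2} = \left(-2 + 1256\right) \frac{-1 - 4}{-3} = 1254 \left(\left(- \frac{1}{3}\right) \left(-5\right)\right) = 1254 \cdot \frac{5}{3} = 2090$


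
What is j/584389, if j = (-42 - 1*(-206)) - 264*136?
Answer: -35740/584389 ≈ -0.061158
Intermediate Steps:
j = -35740 (j = (-42 + 206) - 35904 = 164 - 35904 = -35740)
j/584389 = -35740/584389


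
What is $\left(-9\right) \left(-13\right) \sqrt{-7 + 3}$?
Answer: $234 i \approx 234.0 i$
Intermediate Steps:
$\left(-9\right) \left(-13\right) \sqrt{-7 + 3} = 117 \sqrt{-4} = 117 \cdot 2 i = 234 i$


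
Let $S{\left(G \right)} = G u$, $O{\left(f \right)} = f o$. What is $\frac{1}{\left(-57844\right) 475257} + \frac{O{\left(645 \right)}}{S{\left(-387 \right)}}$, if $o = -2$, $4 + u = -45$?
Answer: $- \frac{91635886409}{1347047529492} \approx -0.068027$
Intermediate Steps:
$u = -49$ ($u = -4 - 45 = -49$)
$O{\left(f \right)} = - 2 f$ ($O{\left(f \right)} = f \left(-2\right) = - 2 f$)
$S{\left(G \right)} = - 49 G$ ($S{\left(G \right)} = G \left(-49\right) = - 49 G$)
$\frac{1}{\left(-57844\right) 475257} + \frac{O{\left(645 \right)}}{S{\left(-387 \right)}} = \frac{1}{\left(-57844\right) 475257} + \frac{\left(-2\right) 645}{\left(-49\right) \left(-387\right)} = \left(- \frac{1}{57844}\right) \frac{1}{475257} - \frac{1290}{18963} = - \frac{1}{27490765908} - \frac{10}{147} = - \frac{91635886409}{1347047529492}$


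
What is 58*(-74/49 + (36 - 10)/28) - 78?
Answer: -5475/49 ≈ -111.73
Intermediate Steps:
58*(-74/49 + (36 - 10)/28) - 78 = 58*(-74*1/49 + 26*(1/28)) - 78 = 58*(-74/49 + 13/14) - 78 = 58*(-57/98) - 78 = -1653/49 - 78 = -5475/49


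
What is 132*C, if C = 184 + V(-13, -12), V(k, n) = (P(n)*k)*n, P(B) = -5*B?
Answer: 1259808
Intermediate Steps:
V(k, n) = -5*k*n**2 (V(k, n) = ((-5*n)*k)*n = (-5*k*n)*n = -5*k*n**2)
C = 9544 (C = 184 - 5*(-13)*(-12)**2 = 184 - 5*(-13)*144 = 184 + 9360 = 9544)
132*C = 132*9544 = 1259808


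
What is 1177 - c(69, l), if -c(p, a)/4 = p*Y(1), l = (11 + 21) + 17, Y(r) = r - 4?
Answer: 349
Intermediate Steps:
Y(r) = -4 + r
l = 49 (l = 32 + 17 = 49)
c(p, a) = 12*p (c(p, a) = -4*p*(-4 + 1) = -4*p*(-3) = -(-12)*p = 12*p)
1177 - c(69, l) = 1177 - 12*69 = 1177 - 1*828 = 1177 - 828 = 349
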